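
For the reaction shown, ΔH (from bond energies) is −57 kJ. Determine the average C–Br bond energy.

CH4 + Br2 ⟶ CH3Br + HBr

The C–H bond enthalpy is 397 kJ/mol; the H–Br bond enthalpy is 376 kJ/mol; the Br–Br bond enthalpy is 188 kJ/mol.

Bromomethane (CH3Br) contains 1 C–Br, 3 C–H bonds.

D(C–Br) ≈ 266 kJ/mol

Let D be the C–Br bond energy.
Σ(broken) = 1×188 + 4×397 = 1776
Σ(formed) = 1×D + 3×397 + 1×376 = 1567 + D
ΔH = Σ(broken) − Σ(formed) = (1776) − (1567 + D) = +209 − D
Setting this equal to −57 kJ gives D = 266 kJ/mol.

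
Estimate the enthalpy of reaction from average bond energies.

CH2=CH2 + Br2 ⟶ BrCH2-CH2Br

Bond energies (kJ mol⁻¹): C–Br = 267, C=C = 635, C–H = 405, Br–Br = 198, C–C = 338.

ΔH ≈ −39 kJ

Bonds broken (reactants):
  Br–Br: 1 × 198 = 198
  C–H: 4 × 405 = 1620
  C=C: 1 × 635 = 635
  Σ(broken) = 2453 kJ
Bonds formed (products):
  C–Br: 2 × 267 = 534
  C–C: 1 × 338 = 338
  C–H: 4 × 405 = 1620
  Σ(formed) = 2492 kJ
ΔH = Σ(broken) − Σ(formed) = 2453 − 2492 = −39 kJ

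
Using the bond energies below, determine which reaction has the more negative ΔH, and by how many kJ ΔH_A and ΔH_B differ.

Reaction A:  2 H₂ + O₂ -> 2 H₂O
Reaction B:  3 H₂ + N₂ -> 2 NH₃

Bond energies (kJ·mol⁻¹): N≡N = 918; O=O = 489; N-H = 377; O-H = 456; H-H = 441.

Reaction A, by 432 kJ

Reaction A:
  Bonds broken (reactants):
    H-H: 2 × 441 = 882
    O=O: 1 × 489 = 489
    Σ(broken) = 1371 kJ
  Bonds formed (products):
    O-H: 4 × 456 = 1824
    Σ(formed) = 1824 kJ
  ΔH_A = 1371 − 1824 = −453 kJ
Reaction B:
  Bonds broken (reactants):
    H-H: 3 × 441 = 1323
    N≡N: 1 × 918 = 918
    Σ(broken) = 2241 kJ
  Bonds formed (products):
    N-H: 6 × 377 = 2262
    Σ(formed) = 2262 kJ
  ΔH_B = 2241 − 2262 = −21 kJ
ΔH_A − ΔH_B = −432 kJ, so reaction A has the more negative ΔH; |ΔH_A − ΔH_B| = 432 kJ.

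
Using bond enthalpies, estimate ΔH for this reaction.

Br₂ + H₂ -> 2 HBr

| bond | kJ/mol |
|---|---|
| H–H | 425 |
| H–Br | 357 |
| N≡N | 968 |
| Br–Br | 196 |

Bonds broken (reactants):
  Br–Br: 1 × 196 = 196
  H–H: 1 × 425 = 425
  Σ(broken) = 621 kJ
Bonds formed (products):
  H–Br: 2 × 357 = 714
  Σ(formed) = 714 kJ
ΔH = Σ(broken) − Σ(formed) = 621 − 714 = −93 kJ

ΔH ≈ −93 kJ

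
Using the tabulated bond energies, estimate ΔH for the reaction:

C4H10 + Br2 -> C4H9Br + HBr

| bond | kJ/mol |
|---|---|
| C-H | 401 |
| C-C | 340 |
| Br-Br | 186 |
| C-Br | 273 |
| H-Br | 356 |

Bonds broken (reactants):
  Br-Br: 1 × 186 = 186
  C-C: 3 × 340 = 1020
  C-H: 10 × 401 = 4010
  Σ(broken) = 5216 kJ
Bonds formed (products):
  C-Br: 1 × 273 = 273
  C-C: 3 × 340 = 1020
  C-H: 9 × 401 = 3609
  H-Br: 1 × 356 = 356
  Σ(formed) = 5258 kJ
ΔH = Σ(broken) − Σ(formed) = 5216 − 5258 = −42 kJ

ΔH ≈ −42 kJ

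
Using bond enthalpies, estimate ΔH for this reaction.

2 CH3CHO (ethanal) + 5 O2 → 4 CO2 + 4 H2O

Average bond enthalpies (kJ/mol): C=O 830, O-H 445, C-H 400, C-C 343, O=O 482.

ΔH ≈ −2244 kJ

Bonds broken (reactants):
  C-C: 2 × 343 = 686
  C-H: 8 × 400 = 3200
  C=O: 2 × 830 = 1660
  O=O: 5 × 482 = 2410
  Σ(broken) = 7956 kJ
Bonds formed (products):
  C=O: 8 × 830 = 6640
  O-H: 8 × 445 = 3560
  Σ(formed) = 10200 kJ
ΔH = Σ(broken) − Σ(formed) = 7956 − 10200 = −2244 kJ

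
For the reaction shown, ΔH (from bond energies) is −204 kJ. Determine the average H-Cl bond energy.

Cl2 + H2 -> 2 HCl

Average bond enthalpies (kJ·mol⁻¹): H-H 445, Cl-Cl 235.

D(H-Cl) ≈ 442 kJ/mol

Let D be the H-Cl bond energy.
Σ(broken) = 1×235 + 1×445 = 680
Σ(formed) = 2×D = 2D
ΔH = Σ(broken) − Σ(formed) = (680) − (2D) = +680 − 2D
Setting this equal to −204 kJ gives 2D = 884, so D = 442 kJ/mol.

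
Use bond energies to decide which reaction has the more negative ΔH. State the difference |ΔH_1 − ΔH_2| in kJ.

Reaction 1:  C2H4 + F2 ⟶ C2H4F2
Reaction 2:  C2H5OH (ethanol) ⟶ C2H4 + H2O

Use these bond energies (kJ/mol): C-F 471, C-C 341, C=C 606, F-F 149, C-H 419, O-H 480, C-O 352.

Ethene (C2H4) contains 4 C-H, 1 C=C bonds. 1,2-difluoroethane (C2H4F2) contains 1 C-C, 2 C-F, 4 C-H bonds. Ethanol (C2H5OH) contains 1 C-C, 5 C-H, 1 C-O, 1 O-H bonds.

Reaction 1:
  Bonds broken (reactants):
    C-H: 4 × 419 = 1676
    C=C: 1 × 606 = 606
    F-F: 1 × 149 = 149
    Σ(broken) = 2431 kJ
  Bonds formed (products):
    C-C: 1 × 341 = 341
    C-F: 2 × 471 = 942
    C-H: 4 × 419 = 1676
    Σ(formed) = 2959 kJ
  ΔH_1 = 2431 − 2959 = −528 kJ
Reaction 2:
  Bonds broken (reactants):
    C-C: 1 × 341 = 341
    C-H: 5 × 419 = 2095
    C-O: 1 × 352 = 352
    O-H: 1 × 480 = 480
    Σ(broken) = 3268 kJ
  Bonds formed (products):
    C-H: 4 × 419 = 1676
    C=C: 1 × 606 = 606
    O-H: 2 × 480 = 960
    Σ(formed) = 3242 kJ
  ΔH_2 = 3268 − 3242 = +26 kJ
ΔH_1 − ΔH_2 = −554 kJ, so reaction 1 has the more negative ΔH; |ΔH_1 − ΔH_2| = 554 kJ.

Reaction 1, by 554 kJ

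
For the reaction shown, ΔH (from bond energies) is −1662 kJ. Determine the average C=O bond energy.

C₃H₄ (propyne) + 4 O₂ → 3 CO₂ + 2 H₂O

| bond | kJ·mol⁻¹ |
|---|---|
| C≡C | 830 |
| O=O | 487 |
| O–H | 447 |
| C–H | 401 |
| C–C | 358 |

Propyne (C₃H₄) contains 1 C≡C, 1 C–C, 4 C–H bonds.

Let D be the C=O bond energy.
Σ(broken) = 1×830 + 1×358 + 4×401 + 4×487 = 4740
Σ(formed) = 6×D + 4×447 = 1788 + 6D
ΔH = Σ(broken) − Σ(formed) = (4740) − (1788 + 6D) = +2952 − 6D
Setting this equal to −1662 kJ gives 6D = 4614, so D = 769 kJ/mol.

D(C=O) ≈ 769 kJ/mol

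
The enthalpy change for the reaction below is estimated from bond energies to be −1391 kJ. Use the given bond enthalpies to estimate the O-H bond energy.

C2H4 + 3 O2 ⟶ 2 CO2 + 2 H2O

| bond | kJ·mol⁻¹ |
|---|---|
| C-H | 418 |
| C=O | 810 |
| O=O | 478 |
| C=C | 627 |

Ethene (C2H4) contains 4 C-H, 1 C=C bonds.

D(O-H) ≈ 471 kJ/mol

Let D be the O-H bond energy.
Σ(broken) = 4×418 + 1×627 + 3×478 = 3733
Σ(formed) = 4×810 + 4×D = 3240 + 4D
ΔH = Σ(broken) − Σ(formed) = (3733) − (3240 + 4D) = +493 − 4D
Setting this equal to −1391 kJ gives 4D = 1884, so D = 471 kJ/mol.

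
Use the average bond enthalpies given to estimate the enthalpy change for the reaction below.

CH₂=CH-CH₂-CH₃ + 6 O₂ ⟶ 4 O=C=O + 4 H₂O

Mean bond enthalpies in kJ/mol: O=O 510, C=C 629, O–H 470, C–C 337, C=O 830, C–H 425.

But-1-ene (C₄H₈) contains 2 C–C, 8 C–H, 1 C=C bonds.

ΔH ≈ −2637 kJ

Bonds broken (reactants):
  C–C: 2 × 337 = 674
  C–H: 8 × 425 = 3400
  C=C: 1 × 629 = 629
  O=O: 6 × 510 = 3060
  Σ(broken) = 7763 kJ
Bonds formed (products):
  C=O: 8 × 830 = 6640
  O–H: 8 × 470 = 3760
  Σ(formed) = 10400 kJ
ΔH = Σ(broken) − Σ(formed) = 7763 − 10400 = −2637 kJ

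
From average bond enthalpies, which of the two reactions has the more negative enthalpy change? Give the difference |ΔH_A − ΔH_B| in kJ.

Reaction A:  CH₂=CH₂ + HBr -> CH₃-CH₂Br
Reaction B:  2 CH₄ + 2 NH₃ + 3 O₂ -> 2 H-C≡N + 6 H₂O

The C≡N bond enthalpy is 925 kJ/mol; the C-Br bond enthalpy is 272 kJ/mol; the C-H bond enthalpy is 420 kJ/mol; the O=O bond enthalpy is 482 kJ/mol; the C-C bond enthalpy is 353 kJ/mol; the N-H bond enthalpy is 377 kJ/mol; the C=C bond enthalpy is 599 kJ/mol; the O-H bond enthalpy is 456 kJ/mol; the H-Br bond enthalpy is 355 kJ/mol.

Reaction B, by 1003 kJ

Reaction A:
  Bonds broken (reactants):
    C-H: 4 × 420 = 1680
    C=C: 1 × 599 = 599
    H-Br: 1 × 355 = 355
    Σ(broken) = 2634 kJ
  Bonds formed (products):
    C-Br: 1 × 272 = 272
    C-C: 1 × 353 = 353
    C-H: 5 × 420 = 2100
    Σ(formed) = 2725 kJ
  ΔH_A = 2634 − 2725 = −91 kJ
Reaction B:
  Bonds broken (reactants):
    C-H: 8 × 420 = 3360
    N-H: 6 × 377 = 2262
    O=O: 3 × 482 = 1446
    Σ(broken) = 7068 kJ
  Bonds formed (products):
    C≡N: 2 × 925 = 1850
    C-H: 2 × 420 = 840
    O-H: 12 × 456 = 5472
    Σ(formed) = 8162 kJ
  ΔH_B = 7068 − 8162 = −1094 kJ
ΔH_A − ΔH_B = +1003 kJ, so reaction B has the more negative ΔH; |ΔH_A − ΔH_B| = 1003 kJ.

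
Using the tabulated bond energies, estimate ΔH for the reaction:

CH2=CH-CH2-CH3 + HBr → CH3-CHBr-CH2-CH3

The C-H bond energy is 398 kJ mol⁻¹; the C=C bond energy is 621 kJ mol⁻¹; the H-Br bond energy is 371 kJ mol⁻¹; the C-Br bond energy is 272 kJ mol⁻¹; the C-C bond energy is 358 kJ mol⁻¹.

ΔH ≈ −36 kJ

Bonds broken (reactants):
  C-C: 2 × 358 = 716
  C-H: 8 × 398 = 3184
  C=C: 1 × 621 = 621
  H-Br: 1 × 371 = 371
  Σ(broken) = 4892 kJ
Bonds formed (products):
  C-Br: 1 × 272 = 272
  C-C: 3 × 358 = 1074
  C-H: 9 × 398 = 3582
  Σ(formed) = 4928 kJ
ΔH = Σ(broken) − Σ(formed) = 4892 − 4928 = −36 kJ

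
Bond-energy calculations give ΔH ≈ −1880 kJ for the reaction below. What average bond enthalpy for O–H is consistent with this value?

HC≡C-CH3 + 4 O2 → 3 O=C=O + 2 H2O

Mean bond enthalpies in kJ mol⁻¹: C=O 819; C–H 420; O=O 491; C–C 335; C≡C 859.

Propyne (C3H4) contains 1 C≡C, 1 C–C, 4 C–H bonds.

Let D be the O–H bond energy.
Σ(broken) = 1×859 + 1×335 + 4×420 + 4×491 = 4838
Σ(formed) = 6×819 + 4×D = 4914 + 4D
ΔH = Σ(broken) − Σ(formed) = (4838) − (4914 + 4D) = −76 − 4D
Setting this equal to −1880 kJ gives 4D = 1804, so D = 451 kJ/mol.

D(O–H) ≈ 451 kJ/mol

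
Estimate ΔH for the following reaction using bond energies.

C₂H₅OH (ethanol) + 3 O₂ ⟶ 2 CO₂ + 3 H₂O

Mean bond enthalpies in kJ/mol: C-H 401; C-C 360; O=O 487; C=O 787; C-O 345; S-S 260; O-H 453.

Bonds broken (reactants):
  C-C: 1 × 360 = 360
  C-H: 5 × 401 = 2005
  C-O: 1 × 345 = 345
  O-H: 1 × 453 = 453
  O=O: 3 × 487 = 1461
  Σ(broken) = 4624 kJ
Bonds formed (products):
  C=O: 4 × 787 = 3148
  O-H: 6 × 453 = 2718
  Σ(formed) = 5866 kJ
ΔH = Σ(broken) − Σ(formed) = 4624 − 5866 = −1242 kJ

ΔH ≈ −1242 kJ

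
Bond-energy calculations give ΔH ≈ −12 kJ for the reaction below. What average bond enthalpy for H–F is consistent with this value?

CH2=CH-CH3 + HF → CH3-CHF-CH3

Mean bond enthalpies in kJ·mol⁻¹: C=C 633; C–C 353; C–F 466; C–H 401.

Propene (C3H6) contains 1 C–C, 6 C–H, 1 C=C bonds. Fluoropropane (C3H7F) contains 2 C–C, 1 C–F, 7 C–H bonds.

Let D be the H–F bond energy.
Σ(broken) = 1×353 + 6×401 + 1×633 + 1×D = 3392 + D
Σ(formed) = 2×353 + 1×466 + 7×401 = 3979
ΔH = Σ(broken) − Σ(formed) = (3392 + D) − (3979) = −587 + D
Setting this equal to −12 kJ gives D = 575 kJ/mol.

D(H–F) ≈ 575 kJ/mol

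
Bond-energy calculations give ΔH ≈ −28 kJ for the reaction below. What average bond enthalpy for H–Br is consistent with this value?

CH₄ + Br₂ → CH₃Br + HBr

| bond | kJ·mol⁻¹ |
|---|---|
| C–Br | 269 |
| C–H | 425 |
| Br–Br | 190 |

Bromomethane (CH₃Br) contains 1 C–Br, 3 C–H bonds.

D(H–Br) ≈ 374 kJ/mol

Let D be the H–Br bond energy.
Σ(broken) = 1×190 + 4×425 = 1890
Σ(formed) = 1×269 + 3×425 + 1×D = 1544 + D
ΔH = Σ(broken) − Σ(formed) = (1890) − (1544 + D) = +346 − D
Setting this equal to −28 kJ gives D = 374 kJ/mol.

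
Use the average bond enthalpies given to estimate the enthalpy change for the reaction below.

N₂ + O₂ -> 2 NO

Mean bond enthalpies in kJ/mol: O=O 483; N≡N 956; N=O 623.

ΔH ≈ +193 kJ

Bonds broken (reactants):
  N≡N: 1 × 956 = 956
  O=O: 1 × 483 = 483
  Σ(broken) = 1439 kJ
Bonds formed (products):
  N=O: 2 × 623 = 1246
  Σ(formed) = 1246 kJ
ΔH = Σ(broken) − Σ(formed) = 1439 − 1246 = +193 kJ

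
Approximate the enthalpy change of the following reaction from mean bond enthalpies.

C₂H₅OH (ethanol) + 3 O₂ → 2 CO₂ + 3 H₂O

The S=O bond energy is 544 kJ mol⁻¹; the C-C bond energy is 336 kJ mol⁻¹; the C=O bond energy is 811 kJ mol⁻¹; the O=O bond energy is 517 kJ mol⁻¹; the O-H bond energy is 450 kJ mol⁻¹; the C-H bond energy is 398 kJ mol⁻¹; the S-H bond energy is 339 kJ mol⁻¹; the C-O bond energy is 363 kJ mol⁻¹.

Bonds broken (reactants):
  C-C: 1 × 336 = 336
  C-H: 5 × 398 = 1990
  C-O: 1 × 363 = 363
  O-H: 1 × 450 = 450
  O=O: 3 × 517 = 1551
  Σ(broken) = 4690 kJ
Bonds formed (products):
  C=O: 4 × 811 = 3244
  O-H: 6 × 450 = 2700
  Σ(formed) = 5944 kJ
ΔH = Σ(broken) − Σ(formed) = 4690 − 5944 = −1254 kJ

ΔH ≈ −1254 kJ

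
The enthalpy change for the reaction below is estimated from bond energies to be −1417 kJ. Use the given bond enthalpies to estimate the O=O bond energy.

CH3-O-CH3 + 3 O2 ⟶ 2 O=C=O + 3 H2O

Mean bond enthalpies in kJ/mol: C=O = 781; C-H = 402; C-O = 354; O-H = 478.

D(O=O) ≈ 485 kJ/mol

Let D be the O=O bond energy.
Σ(broken) = 6×402 + 2×354 + 3×D = 3120 + 3D
Σ(formed) = 4×781 + 6×478 = 5992
ΔH = Σ(broken) − Σ(formed) = (3120 + 3D) − (5992) = −2872 + 3D
Setting this equal to −1417 kJ gives 3D = 1455, so D = 485 kJ/mol.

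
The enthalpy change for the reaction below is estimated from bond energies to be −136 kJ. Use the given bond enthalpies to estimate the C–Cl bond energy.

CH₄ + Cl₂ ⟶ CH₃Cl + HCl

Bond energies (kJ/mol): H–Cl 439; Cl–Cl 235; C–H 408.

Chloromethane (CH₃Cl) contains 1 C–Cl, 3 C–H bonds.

Let D be the C–Cl bond energy.
Σ(broken) = 4×408 + 1×235 = 1867
Σ(formed) = 1×D + 3×408 + 1×439 = 1663 + D
ΔH = Σ(broken) − Σ(formed) = (1867) − (1663 + D) = +204 − D
Setting this equal to −136 kJ gives D = 340 kJ/mol.

D(C–Cl) ≈ 340 kJ/mol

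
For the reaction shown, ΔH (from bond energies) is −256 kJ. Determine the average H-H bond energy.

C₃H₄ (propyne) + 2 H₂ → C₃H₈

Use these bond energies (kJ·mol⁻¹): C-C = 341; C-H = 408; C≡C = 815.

D(H-H) ≈ 451 kJ/mol

Let D be the H-H bond energy.
Σ(broken) = 1×815 + 1×341 + 4×408 + 2×D = 2788 + 2D
Σ(formed) = 2×341 + 8×408 = 3946
ΔH = Σ(broken) − Σ(formed) = (2788 + 2D) − (3946) = −1158 + 2D
Setting this equal to −256 kJ gives 2D = 902, so D = 451 kJ/mol.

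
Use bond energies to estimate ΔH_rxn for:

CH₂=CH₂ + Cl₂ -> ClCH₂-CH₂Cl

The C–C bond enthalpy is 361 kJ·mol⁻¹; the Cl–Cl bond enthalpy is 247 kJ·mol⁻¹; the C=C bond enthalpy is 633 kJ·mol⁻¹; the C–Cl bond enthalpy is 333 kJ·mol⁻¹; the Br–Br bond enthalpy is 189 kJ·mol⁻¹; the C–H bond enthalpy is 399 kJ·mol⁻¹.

Bonds broken (reactants):
  C–H: 4 × 399 = 1596
  C=C: 1 × 633 = 633
  Cl–Cl: 1 × 247 = 247
  Σ(broken) = 2476 kJ
Bonds formed (products):
  C–C: 1 × 361 = 361
  C–Cl: 2 × 333 = 666
  C–H: 4 × 399 = 1596
  Σ(formed) = 2623 kJ
ΔH = Σ(broken) − Σ(formed) = 2476 − 2623 = −147 kJ

ΔH ≈ −147 kJ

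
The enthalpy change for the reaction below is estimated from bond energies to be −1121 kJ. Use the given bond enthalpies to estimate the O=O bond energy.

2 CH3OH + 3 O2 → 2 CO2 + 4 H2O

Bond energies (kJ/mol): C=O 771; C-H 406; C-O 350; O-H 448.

Let D be the O=O bond energy.
Σ(broken) = 6×406 + 2×350 + 2×448 + 3×D = 4032 + 3D
Σ(formed) = 4×771 + 8×448 = 6668
ΔH = Σ(broken) − Σ(formed) = (4032 + 3D) − (6668) = −2636 + 3D
Setting this equal to −1121 kJ gives 3D = 1515, so D = 505 kJ/mol.

D(O=O) ≈ 505 kJ/mol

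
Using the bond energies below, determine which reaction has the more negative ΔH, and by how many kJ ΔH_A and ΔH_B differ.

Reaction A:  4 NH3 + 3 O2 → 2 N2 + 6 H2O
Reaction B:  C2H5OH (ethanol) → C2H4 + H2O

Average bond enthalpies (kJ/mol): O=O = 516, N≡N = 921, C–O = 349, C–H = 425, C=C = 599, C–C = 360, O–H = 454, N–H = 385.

Reaction A, by 1203 kJ

Reaction A:
  Bonds broken (reactants):
    N–H: 12 × 385 = 4620
    O=O: 3 × 516 = 1548
    Σ(broken) = 6168 kJ
  Bonds formed (products):
    N≡N: 2 × 921 = 1842
    O–H: 12 × 454 = 5448
    Σ(formed) = 7290 kJ
  ΔH_A = 6168 − 7290 = −1122 kJ
Reaction B:
  Bonds broken (reactants):
    C–C: 1 × 360 = 360
    C–H: 5 × 425 = 2125
    C–O: 1 × 349 = 349
    O–H: 1 × 454 = 454
    Σ(broken) = 3288 kJ
  Bonds formed (products):
    C–H: 4 × 425 = 1700
    C=C: 1 × 599 = 599
    O–H: 2 × 454 = 908
    Σ(formed) = 3207 kJ
  ΔH_B = 3288 − 3207 = +81 kJ
ΔH_A − ΔH_B = −1203 kJ, so reaction A has the more negative ΔH; |ΔH_A − ΔH_B| = 1203 kJ.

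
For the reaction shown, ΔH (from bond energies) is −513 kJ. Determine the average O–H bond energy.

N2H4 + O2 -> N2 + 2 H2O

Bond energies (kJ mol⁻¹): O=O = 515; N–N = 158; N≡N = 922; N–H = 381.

D(O–H) ≈ 447 kJ/mol

Let D be the O–H bond energy.
Σ(broken) = 4×381 + 1×158 + 1×515 = 2197
Σ(formed) = 1×922 + 4×D = 922 + 4D
ΔH = Σ(broken) − Σ(formed) = (2197) − (922 + 4D) = +1275 − 4D
Setting this equal to −513 kJ gives 4D = 1788, so D = 447 kJ/mol.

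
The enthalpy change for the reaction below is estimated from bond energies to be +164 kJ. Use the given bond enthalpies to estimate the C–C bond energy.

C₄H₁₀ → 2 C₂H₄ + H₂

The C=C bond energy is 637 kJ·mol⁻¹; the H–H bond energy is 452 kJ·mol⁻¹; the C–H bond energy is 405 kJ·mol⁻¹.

Let D be the C–C bond energy.
Σ(broken) = 3×D + 10×405 = 4050 + 3D
Σ(formed) = 8×405 + 2×637 + 1×452 = 4966
ΔH = Σ(broken) − Σ(formed) = (4050 + 3D) − (4966) = −916 + 3D
Setting this equal to +164 kJ gives 3D = 1080, so D = 360 kJ/mol.

D(C–C) ≈ 360 kJ/mol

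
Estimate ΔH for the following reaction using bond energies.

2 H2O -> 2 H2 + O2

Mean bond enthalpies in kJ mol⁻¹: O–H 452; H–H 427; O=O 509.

ΔH ≈ +445 kJ

Bonds broken (reactants):
  O–H: 4 × 452 = 1808
  Σ(broken) = 1808 kJ
Bonds formed (products):
  H–H: 2 × 427 = 854
  O=O: 1 × 509 = 509
  Σ(formed) = 1363 kJ
ΔH = Σ(broken) − Σ(formed) = 1808 − 1363 = +445 kJ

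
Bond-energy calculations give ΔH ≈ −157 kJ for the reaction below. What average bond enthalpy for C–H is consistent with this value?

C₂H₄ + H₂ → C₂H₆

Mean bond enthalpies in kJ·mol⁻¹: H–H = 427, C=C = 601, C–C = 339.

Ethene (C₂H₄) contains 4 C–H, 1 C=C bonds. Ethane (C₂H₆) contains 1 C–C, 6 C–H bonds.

Let D be the C–H bond energy.
Σ(broken) = 4×D + 1×601 + 1×427 = 1028 + 4D
Σ(formed) = 1×339 + 6×D = 339 + 6D
ΔH = Σ(broken) − Σ(formed) = (1028 + 4D) − (339 + 6D) = +689 − 2D
Setting this equal to −157 kJ gives 2D = 846, so D = 423 kJ/mol.

D(C–H) ≈ 423 kJ/mol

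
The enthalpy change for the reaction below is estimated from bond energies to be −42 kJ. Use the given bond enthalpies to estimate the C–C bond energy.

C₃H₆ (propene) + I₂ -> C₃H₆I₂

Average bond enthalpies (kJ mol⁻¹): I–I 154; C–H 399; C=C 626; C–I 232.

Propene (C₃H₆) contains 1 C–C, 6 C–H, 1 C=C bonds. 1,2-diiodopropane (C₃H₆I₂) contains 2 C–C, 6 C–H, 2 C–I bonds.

D(C–C) ≈ 358 kJ/mol

Let D be the C–C bond energy.
Σ(broken) = 1×D + 6×399 + 1×626 + 1×154 = 3174 + D
Σ(formed) = 2×D + 6×399 + 2×232 = 2858 + 2D
ΔH = Σ(broken) − Σ(formed) = (3174 + D) − (2858 + 2D) = +316 − D
Setting this equal to −42 kJ gives D = 358 kJ/mol.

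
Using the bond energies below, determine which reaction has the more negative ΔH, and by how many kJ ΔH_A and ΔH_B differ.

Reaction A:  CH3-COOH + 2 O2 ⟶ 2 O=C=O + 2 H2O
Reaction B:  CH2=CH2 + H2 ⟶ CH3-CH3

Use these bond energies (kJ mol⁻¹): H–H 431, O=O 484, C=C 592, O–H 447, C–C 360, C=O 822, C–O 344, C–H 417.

Reaction A, by 713 kJ

Reaction A:
  Bonds broken (reactants):
    C–C: 1 × 360 = 360
    C–H: 3 × 417 = 1251
    C–O: 1 × 344 = 344
    C=O: 1 × 822 = 822
    O–H: 1 × 447 = 447
    O=O: 2 × 484 = 968
    Σ(broken) = 4192 kJ
  Bonds formed (products):
    C=O: 4 × 822 = 3288
    O–H: 4 × 447 = 1788
    Σ(formed) = 5076 kJ
  ΔH_A = 4192 − 5076 = −884 kJ
Reaction B:
  Bonds broken (reactants):
    C–H: 4 × 417 = 1668
    C=C: 1 × 592 = 592
    H–H: 1 × 431 = 431
    Σ(broken) = 2691 kJ
  Bonds formed (products):
    C–C: 1 × 360 = 360
    C–H: 6 × 417 = 2502
    Σ(formed) = 2862 kJ
  ΔH_B = 2691 − 2862 = −171 kJ
ΔH_A − ΔH_B = −713 kJ, so reaction A has the more negative ΔH; |ΔH_A − ΔH_B| = 713 kJ.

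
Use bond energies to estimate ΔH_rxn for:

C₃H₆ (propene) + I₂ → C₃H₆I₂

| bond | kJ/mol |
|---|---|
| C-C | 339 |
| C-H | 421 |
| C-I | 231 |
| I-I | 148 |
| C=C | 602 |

Bonds broken (reactants):
  C-C: 1 × 339 = 339
  C-H: 6 × 421 = 2526
  C=C: 1 × 602 = 602
  I-I: 1 × 148 = 148
  Σ(broken) = 3615 kJ
Bonds formed (products):
  C-C: 2 × 339 = 678
  C-H: 6 × 421 = 2526
  C-I: 2 × 231 = 462
  Σ(formed) = 3666 kJ
ΔH = Σ(broken) − Σ(formed) = 3615 − 3666 = −51 kJ

ΔH ≈ −51 kJ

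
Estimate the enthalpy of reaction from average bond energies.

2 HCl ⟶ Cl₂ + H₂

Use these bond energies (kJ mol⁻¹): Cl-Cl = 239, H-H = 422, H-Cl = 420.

Bonds broken (reactants):
  H-Cl: 2 × 420 = 840
  Σ(broken) = 840 kJ
Bonds formed (products):
  Cl-Cl: 1 × 239 = 239
  H-H: 1 × 422 = 422
  Σ(formed) = 661 kJ
ΔH = Σ(broken) − Σ(formed) = 840 − 661 = +179 kJ

ΔH ≈ +179 kJ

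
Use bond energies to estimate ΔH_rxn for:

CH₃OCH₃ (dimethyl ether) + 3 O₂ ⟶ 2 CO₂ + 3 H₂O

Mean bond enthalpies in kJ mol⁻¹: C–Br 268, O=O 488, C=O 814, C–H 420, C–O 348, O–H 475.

ΔH ≈ −1426 kJ

Bonds broken (reactants):
  C–H: 6 × 420 = 2520
  C–O: 2 × 348 = 696
  O=O: 3 × 488 = 1464
  Σ(broken) = 4680 kJ
Bonds formed (products):
  C=O: 4 × 814 = 3256
  O–H: 6 × 475 = 2850
  Σ(formed) = 6106 kJ
ΔH = Σ(broken) − Σ(formed) = 4680 − 6106 = −1426 kJ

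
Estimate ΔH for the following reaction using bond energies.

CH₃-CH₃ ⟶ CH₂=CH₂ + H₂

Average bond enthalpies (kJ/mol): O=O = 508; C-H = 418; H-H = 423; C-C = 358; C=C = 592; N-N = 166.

Bonds broken (reactants):
  C-C: 1 × 358 = 358
  C-H: 6 × 418 = 2508
  Σ(broken) = 2866 kJ
Bonds formed (products):
  C-H: 4 × 418 = 1672
  C=C: 1 × 592 = 592
  H-H: 1 × 423 = 423
  Σ(formed) = 2687 kJ
ΔH = Σ(broken) − Σ(formed) = 2866 − 2687 = +179 kJ

ΔH ≈ +179 kJ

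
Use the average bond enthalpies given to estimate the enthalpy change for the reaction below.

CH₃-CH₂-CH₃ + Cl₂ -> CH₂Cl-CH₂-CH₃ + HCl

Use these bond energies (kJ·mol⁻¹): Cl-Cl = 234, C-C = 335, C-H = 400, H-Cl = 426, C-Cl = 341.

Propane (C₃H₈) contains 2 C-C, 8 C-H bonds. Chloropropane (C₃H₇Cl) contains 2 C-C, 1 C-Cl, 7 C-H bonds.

ΔH ≈ −133 kJ

Bonds broken (reactants):
  C-C: 2 × 335 = 670
  C-H: 8 × 400 = 3200
  Cl-Cl: 1 × 234 = 234
  Σ(broken) = 4104 kJ
Bonds formed (products):
  C-C: 2 × 335 = 670
  C-Cl: 1 × 341 = 341
  C-H: 7 × 400 = 2800
  H-Cl: 1 × 426 = 426
  Σ(formed) = 4237 kJ
ΔH = Σ(broken) − Σ(formed) = 4104 − 4237 = −133 kJ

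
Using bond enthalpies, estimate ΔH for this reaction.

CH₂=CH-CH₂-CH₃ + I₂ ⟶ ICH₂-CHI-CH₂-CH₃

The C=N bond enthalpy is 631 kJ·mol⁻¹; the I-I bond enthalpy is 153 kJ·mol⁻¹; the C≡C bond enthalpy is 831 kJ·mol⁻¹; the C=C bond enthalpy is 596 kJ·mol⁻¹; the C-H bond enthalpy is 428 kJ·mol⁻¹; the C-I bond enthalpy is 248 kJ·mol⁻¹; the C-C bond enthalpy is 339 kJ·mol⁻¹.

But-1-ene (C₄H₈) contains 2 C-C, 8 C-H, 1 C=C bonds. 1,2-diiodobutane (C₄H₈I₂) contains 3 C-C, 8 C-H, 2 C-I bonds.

ΔH ≈ −86 kJ

Bonds broken (reactants):
  C-C: 2 × 339 = 678
  C-H: 8 × 428 = 3424
  C=C: 1 × 596 = 596
  I-I: 1 × 153 = 153
  Σ(broken) = 4851 kJ
Bonds formed (products):
  C-C: 3 × 339 = 1017
  C-H: 8 × 428 = 3424
  C-I: 2 × 248 = 496
  Σ(formed) = 4937 kJ
ΔH = Σ(broken) − Σ(formed) = 4851 − 4937 = −86 kJ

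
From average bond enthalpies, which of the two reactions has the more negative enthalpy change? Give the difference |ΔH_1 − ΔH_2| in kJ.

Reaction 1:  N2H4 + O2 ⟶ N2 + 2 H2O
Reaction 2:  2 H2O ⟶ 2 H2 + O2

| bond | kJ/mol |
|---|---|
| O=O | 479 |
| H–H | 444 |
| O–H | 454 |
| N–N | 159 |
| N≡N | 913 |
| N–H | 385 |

Reaction 1, by 1000 kJ

Reaction 1:
  Bonds broken (reactants):
    N–H: 4 × 385 = 1540
    N–N: 1 × 159 = 159
    O=O: 1 × 479 = 479
    Σ(broken) = 2178 kJ
  Bonds formed (products):
    N≡N: 1 × 913 = 913
    O–H: 4 × 454 = 1816
    Σ(formed) = 2729 kJ
  ΔH_1 = 2178 − 2729 = −551 kJ
Reaction 2:
  Bonds broken (reactants):
    O–H: 4 × 454 = 1816
    Σ(broken) = 1816 kJ
  Bonds formed (products):
    H–H: 2 × 444 = 888
    O=O: 1 × 479 = 479
    Σ(formed) = 1367 kJ
  ΔH_2 = 1816 − 1367 = +449 kJ
ΔH_1 − ΔH_2 = −1000 kJ, so reaction 1 has the more negative ΔH; |ΔH_1 − ΔH_2| = 1000 kJ.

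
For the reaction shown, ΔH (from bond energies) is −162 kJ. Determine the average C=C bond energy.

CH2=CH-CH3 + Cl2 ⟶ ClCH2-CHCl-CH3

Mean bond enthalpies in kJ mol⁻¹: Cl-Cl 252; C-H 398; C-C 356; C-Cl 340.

Let D be the C=C bond energy.
Σ(broken) = 1×356 + 6×398 + 1×D + 1×252 = 2996 + D
Σ(formed) = 2×356 + 2×340 + 6×398 = 3780
ΔH = Σ(broken) − Σ(formed) = (2996 + D) − (3780) = −784 + D
Setting this equal to −162 kJ gives D = 622 kJ/mol.

D(C=C) ≈ 622 kJ/mol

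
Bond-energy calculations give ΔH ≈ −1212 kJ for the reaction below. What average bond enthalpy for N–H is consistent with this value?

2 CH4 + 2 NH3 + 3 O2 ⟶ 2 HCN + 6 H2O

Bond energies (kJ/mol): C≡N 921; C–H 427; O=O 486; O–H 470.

D(N–H) ≈ 375 kJ/mol

Let D be the N–H bond energy.
Σ(broken) = 8×427 + 6×D + 3×486 = 4874 + 6D
Σ(formed) = 2×921 + 2×427 + 12×470 = 8336
ΔH = Σ(broken) − Σ(formed) = (4874 + 6D) − (8336) = −3462 + 6D
Setting this equal to −1212 kJ gives 6D = 2250, so D = 375 kJ/mol.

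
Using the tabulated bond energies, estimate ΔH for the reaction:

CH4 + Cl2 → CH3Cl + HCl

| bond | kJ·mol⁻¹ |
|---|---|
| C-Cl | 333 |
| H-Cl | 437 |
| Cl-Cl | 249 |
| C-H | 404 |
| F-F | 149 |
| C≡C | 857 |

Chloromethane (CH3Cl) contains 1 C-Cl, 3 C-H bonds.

ΔH ≈ −117 kJ

Bonds broken (reactants):
  C-H: 4 × 404 = 1616
  Cl-Cl: 1 × 249 = 249
  Σ(broken) = 1865 kJ
Bonds formed (products):
  C-Cl: 1 × 333 = 333
  C-H: 3 × 404 = 1212
  H-Cl: 1 × 437 = 437
  Σ(formed) = 1982 kJ
ΔH = Σ(broken) − Σ(formed) = 1865 − 1982 = −117 kJ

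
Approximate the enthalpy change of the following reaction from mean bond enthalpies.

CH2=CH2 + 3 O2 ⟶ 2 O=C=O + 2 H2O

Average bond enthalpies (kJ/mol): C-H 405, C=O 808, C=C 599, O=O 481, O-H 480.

Bonds broken (reactants):
  C-H: 4 × 405 = 1620
  C=C: 1 × 599 = 599
  O=O: 3 × 481 = 1443
  Σ(broken) = 3662 kJ
Bonds formed (products):
  C=O: 4 × 808 = 3232
  O-H: 4 × 480 = 1920
  Σ(formed) = 5152 kJ
ΔH = Σ(broken) − Σ(formed) = 3662 − 5152 = −1490 kJ

ΔH ≈ −1490 kJ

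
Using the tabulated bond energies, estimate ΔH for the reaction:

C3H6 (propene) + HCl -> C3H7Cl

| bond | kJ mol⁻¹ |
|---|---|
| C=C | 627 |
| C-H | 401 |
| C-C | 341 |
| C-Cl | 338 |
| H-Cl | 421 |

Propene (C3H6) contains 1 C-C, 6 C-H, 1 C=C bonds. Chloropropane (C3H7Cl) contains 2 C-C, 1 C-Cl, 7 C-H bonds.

ΔH ≈ −32 kJ

Bonds broken (reactants):
  C-C: 1 × 341 = 341
  C-H: 6 × 401 = 2406
  C=C: 1 × 627 = 627
  H-Cl: 1 × 421 = 421
  Σ(broken) = 3795 kJ
Bonds formed (products):
  C-C: 2 × 341 = 682
  C-Cl: 1 × 338 = 338
  C-H: 7 × 401 = 2807
  Σ(formed) = 3827 kJ
ΔH = Σ(broken) − Σ(formed) = 3795 − 3827 = −32 kJ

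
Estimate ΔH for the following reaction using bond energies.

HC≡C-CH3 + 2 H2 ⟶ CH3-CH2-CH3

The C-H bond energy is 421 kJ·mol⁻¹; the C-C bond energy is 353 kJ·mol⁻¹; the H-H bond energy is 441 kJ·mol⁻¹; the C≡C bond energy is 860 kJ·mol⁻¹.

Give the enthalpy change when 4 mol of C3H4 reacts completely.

ΔH = −1180 kJ

Bonds broken (reactants):
  C≡C: 1 × 860 = 860
  C-C: 1 × 353 = 353
  C-H: 4 × 421 = 1684
  H-H: 2 × 441 = 882
  Σ(broken) = 3779 kJ
Bonds formed (products):
  C-C: 2 × 353 = 706
  C-H: 8 × 421 = 3368
  Σ(formed) = 4074 kJ
ΔH = Σ(broken) − Σ(formed) = 3779 − 4074 = −295 kJ
For 4× the reaction as written: 4 × (−295) = −1180 kJ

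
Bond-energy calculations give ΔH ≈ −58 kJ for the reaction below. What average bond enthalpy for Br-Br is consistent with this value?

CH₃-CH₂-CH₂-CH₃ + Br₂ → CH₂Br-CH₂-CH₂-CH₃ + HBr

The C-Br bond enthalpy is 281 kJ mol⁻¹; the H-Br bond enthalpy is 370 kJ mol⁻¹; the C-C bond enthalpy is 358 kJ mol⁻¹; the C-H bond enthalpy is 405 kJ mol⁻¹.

Let D be the Br-Br bond energy.
Σ(broken) = 1×D + 3×358 + 10×405 = 5124 + D
Σ(formed) = 1×281 + 3×358 + 9×405 + 1×370 = 5370
ΔH = Σ(broken) − Σ(formed) = (5124 + D) − (5370) = −246 + D
Setting this equal to −58 kJ gives D = 188 kJ/mol.

D(Br-Br) ≈ 188 kJ/mol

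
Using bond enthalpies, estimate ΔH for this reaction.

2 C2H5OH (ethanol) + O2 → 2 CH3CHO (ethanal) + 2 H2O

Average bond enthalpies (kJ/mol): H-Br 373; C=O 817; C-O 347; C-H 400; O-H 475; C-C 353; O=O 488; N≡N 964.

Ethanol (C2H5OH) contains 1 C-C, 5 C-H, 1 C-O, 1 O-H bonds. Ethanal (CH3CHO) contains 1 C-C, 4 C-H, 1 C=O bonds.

Bonds broken (reactants):
  C-C: 2 × 353 = 706
  C-H: 10 × 400 = 4000
  C-O: 2 × 347 = 694
  O-H: 2 × 475 = 950
  O=O: 1 × 488 = 488
  Σ(broken) = 6838 kJ
Bonds formed (products):
  C-C: 2 × 353 = 706
  C-H: 8 × 400 = 3200
  C=O: 2 × 817 = 1634
  O-H: 4 × 475 = 1900
  Σ(formed) = 7440 kJ
ΔH = Σ(broken) − Σ(formed) = 6838 − 7440 = −602 kJ

ΔH ≈ −602 kJ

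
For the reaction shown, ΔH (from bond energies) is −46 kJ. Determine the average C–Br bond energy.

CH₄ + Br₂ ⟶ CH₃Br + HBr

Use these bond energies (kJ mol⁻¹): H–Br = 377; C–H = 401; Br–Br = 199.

D(C–Br) ≈ 269 kJ/mol

Let D be the C–Br bond energy.
Σ(broken) = 1×199 + 4×401 = 1803
Σ(formed) = 1×D + 3×401 + 1×377 = 1580 + D
ΔH = Σ(broken) − Σ(formed) = (1803) − (1580 + D) = +223 − D
Setting this equal to −46 kJ gives D = 269 kJ/mol.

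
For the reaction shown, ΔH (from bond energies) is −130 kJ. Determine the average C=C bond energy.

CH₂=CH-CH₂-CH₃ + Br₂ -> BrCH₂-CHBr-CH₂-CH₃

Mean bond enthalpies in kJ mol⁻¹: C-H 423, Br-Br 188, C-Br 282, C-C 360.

Let D be the C=C bond energy.
Σ(broken) = 1×188 + 2×360 + 8×423 + 1×D = 4292 + D
Σ(formed) = 2×282 + 3×360 + 8×423 = 5028
ΔH = Σ(broken) − Σ(formed) = (4292 + D) − (5028) = −736 + D
Setting this equal to −130 kJ gives D = 606 kJ/mol.

D(C=C) ≈ 606 kJ/mol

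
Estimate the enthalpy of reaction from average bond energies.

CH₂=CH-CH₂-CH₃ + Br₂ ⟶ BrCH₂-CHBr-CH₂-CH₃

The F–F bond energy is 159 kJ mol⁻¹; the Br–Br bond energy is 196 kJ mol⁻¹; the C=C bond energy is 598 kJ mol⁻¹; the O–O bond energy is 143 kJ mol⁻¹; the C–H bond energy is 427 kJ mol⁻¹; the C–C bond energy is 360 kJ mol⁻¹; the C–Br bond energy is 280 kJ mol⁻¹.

ΔH ≈ −126 kJ

Bonds broken (reactants):
  Br–Br: 1 × 196 = 196
  C–C: 2 × 360 = 720
  C–H: 8 × 427 = 3416
  C=C: 1 × 598 = 598
  Σ(broken) = 4930 kJ
Bonds formed (products):
  C–Br: 2 × 280 = 560
  C–C: 3 × 360 = 1080
  C–H: 8 × 427 = 3416
  Σ(formed) = 5056 kJ
ΔH = Σ(broken) − Σ(formed) = 4930 − 5056 = −126 kJ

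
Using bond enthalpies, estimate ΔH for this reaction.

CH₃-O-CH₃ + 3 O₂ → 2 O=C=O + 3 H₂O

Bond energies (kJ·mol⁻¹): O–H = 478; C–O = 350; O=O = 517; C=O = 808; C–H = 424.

Bonds broken (reactants):
  C–H: 6 × 424 = 2544
  C–O: 2 × 350 = 700
  O=O: 3 × 517 = 1551
  Σ(broken) = 4795 kJ
Bonds formed (products):
  C=O: 4 × 808 = 3232
  O–H: 6 × 478 = 2868
  Σ(formed) = 6100 kJ
ΔH = Σ(broken) − Σ(formed) = 4795 − 6100 = −1305 kJ

ΔH ≈ −1305 kJ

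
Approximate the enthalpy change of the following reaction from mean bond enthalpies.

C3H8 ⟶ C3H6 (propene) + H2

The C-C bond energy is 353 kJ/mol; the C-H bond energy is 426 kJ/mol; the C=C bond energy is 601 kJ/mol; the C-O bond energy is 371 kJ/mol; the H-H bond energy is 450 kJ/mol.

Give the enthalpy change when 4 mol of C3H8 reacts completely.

Bonds broken (reactants):
  C-C: 2 × 353 = 706
  C-H: 8 × 426 = 3408
  Σ(broken) = 4114 kJ
Bonds formed (products):
  C-C: 1 × 353 = 353
  C-H: 6 × 426 = 2556
  C=C: 1 × 601 = 601
  H-H: 1 × 450 = 450
  Σ(formed) = 3960 kJ
ΔH = Σ(broken) − Σ(formed) = 4114 − 3960 = +154 kJ
For 4× the reaction as written: 4 × (+154) = +616 kJ

ΔH = +616 kJ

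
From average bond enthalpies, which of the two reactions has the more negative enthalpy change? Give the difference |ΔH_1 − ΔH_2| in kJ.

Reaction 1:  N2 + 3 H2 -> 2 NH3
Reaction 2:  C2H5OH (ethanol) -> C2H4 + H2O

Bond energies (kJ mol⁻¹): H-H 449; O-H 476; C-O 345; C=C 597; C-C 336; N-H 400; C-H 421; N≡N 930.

Reaction 1:
  Bonds broken (reactants):
    H-H: 3 × 449 = 1347
    N≡N: 1 × 930 = 930
    Σ(broken) = 2277 kJ
  Bonds formed (products):
    N-H: 6 × 400 = 2400
    Σ(formed) = 2400 kJ
  ΔH_1 = 2277 − 2400 = −123 kJ
Reaction 2:
  Bonds broken (reactants):
    C-C: 1 × 336 = 336
    C-H: 5 × 421 = 2105
    C-O: 1 × 345 = 345
    O-H: 1 × 476 = 476
    Σ(broken) = 3262 kJ
  Bonds formed (products):
    C-H: 4 × 421 = 1684
    C=C: 1 × 597 = 597
    O-H: 2 × 476 = 952
    Σ(formed) = 3233 kJ
  ΔH_2 = 3262 − 3233 = +29 kJ
ΔH_1 − ΔH_2 = −152 kJ, so reaction 1 has the more negative ΔH; |ΔH_1 − ΔH_2| = 152 kJ.

Reaction 1, by 152 kJ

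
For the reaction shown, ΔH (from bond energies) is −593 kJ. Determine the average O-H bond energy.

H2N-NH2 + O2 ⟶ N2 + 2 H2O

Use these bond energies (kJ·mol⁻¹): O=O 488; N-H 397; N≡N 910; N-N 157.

Let D be the O-H bond energy.
Σ(broken) = 4×397 + 1×157 + 1×488 = 2233
Σ(formed) = 1×910 + 4×D = 910 + 4D
ΔH = Σ(broken) − Σ(formed) = (2233) − (910 + 4D) = +1323 − 4D
Setting this equal to −593 kJ gives 4D = 1916, so D = 479 kJ/mol.

D(O-H) ≈ 479 kJ/mol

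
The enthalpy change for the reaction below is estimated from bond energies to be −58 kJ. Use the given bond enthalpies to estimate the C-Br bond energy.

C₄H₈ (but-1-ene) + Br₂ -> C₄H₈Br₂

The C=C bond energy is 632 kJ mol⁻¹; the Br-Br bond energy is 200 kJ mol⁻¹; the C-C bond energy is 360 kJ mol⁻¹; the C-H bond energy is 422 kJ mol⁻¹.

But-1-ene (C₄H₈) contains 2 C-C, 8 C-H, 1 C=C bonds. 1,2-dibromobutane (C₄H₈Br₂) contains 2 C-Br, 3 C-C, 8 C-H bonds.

D(C-Br) ≈ 265 kJ/mol

Let D be the C-Br bond energy.
Σ(broken) = 1×200 + 2×360 + 8×422 + 1×632 = 4928
Σ(formed) = 2×D + 3×360 + 8×422 = 4456 + 2D
ΔH = Σ(broken) − Σ(formed) = (4928) − (4456 + 2D) = +472 − 2D
Setting this equal to −58 kJ gives 2D = 530, so D = 265 kJ/mol.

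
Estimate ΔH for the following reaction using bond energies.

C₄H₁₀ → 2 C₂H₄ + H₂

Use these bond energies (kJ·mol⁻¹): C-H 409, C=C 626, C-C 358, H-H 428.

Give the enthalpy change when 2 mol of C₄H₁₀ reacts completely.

ΔH = +424 kJ

Bonds broken (reactants):
  C-C: 3 × 358 = 1074
  C-H: 10 × 409 = 4090
  Σ(broken) = 5164 kJ
Bonds formed (products):
  C-H: 8 × 409 = 3272
  C=C: 2 × 626 = 1252
  H-H: 1 × 428 = 428
  Σ(formed) = 4952 kJ
ΔH = Σ(broken) − Σ(formed) = 5164 − 4952 = +212 kJ
For 2× the reaction as written: 2 × (+212) = +424 kJ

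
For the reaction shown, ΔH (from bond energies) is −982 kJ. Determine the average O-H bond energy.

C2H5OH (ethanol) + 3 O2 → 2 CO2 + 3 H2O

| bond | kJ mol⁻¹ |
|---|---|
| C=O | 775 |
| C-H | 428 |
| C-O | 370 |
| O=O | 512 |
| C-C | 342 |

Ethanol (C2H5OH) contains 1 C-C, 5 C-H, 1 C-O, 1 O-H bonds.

Let D be the O-H bond energy.
Σ(broken) = 1×342 + 5×428 + 1×370 + 1×D + 3×512 = 4388 + D
Σ(formed) = 4×775 + 6×D = 3100 + 6D
ΔH = Σ(broken) − Σ(formed) = (4388 + D) − (3100 + 6D) = +1288 − 5D
Setting this equal to −982 kJ gives 5D = 2270, so D = 454 kJ/mol.

D(O-H) ≈ 454 kJ/mol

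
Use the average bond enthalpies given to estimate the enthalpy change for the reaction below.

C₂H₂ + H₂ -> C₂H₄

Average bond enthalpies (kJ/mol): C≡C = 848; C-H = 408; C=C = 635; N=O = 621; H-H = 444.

ΔH ≈ −159 kJ

Bonds broken (reactants):
  C≡C: 1 × 848 = 848
  C-H: 2 × 408 = 816
  H-H: 1 × 444 = 444
  Σ(broken) = 2108 kJ
Bonds formed (products):
  C-H: 4 × 408 = 1632
  C=C: 1 × 635 = 635
  Σ(formed) = 2267 kJ
ΔH = Σ(broken) − Σ(formed) = 2108 − 2267 = −159 kJ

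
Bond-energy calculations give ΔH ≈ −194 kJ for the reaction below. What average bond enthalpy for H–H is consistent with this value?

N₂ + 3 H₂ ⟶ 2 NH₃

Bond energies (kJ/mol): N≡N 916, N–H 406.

D(H–H) ≈ 442 kJ/mol

Let D be the H–H bond energy.
Σ(broken) = 3×D + 1×916 = 916 + 3D
Σ(formed) = 6×406 = 2436
ΔH = Σ(broken) − Σ(formed) = (916 + 3D) − (2436) = −1520 + 3D
Setting this equal to −194 kJ gives 3D = 1326, so D = 442 kJ/mol.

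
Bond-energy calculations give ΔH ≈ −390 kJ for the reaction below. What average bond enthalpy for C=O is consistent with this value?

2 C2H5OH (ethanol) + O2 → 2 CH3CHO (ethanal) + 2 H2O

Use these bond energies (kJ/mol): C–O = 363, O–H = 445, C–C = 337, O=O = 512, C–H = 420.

D(C=O) ≈ 789 kJ/mol

Let D be the C=O bond energy.
Σ(broken) = 2×337 + 10×420 + 2×363 + 2×445 + 1×512 = 7002
Σ(formed) = 2×337 + 8×420 + 2×D + 4×445 = 5814 + 2D
ΔH = Σ(broken) − Σ(formed) = (7002) − (5814 + 2D) = +1188 − 2D
Setting this equal to −390 kJ gives 2D = 1578, so D = 789 kJ/mol.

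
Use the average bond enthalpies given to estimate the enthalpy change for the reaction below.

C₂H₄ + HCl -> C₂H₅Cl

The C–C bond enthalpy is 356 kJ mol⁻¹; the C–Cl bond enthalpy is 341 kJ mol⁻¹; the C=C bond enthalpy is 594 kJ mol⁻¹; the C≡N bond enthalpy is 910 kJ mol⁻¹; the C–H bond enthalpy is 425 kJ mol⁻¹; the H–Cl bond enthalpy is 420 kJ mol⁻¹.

Bonds broken (reactants):
  C–H: 4 × 425 = 1700
  C=C: 1 × 594 = 594
  H–Cl: 1 × 420 = 420
  Σ(broken) = 2714 kJ
Bonds formed (products):
  C–C: 1 × 356 = 356
  C–Cl: 1 × 341 = 341
  C–H: 5 × 425 = 2125
  Σ(formed) = 2822 kJ
ΔH = Σ(broken) − Σ(formed) = 2714 − 2822 = −108 kJ

ΔH ≈ −108 kJ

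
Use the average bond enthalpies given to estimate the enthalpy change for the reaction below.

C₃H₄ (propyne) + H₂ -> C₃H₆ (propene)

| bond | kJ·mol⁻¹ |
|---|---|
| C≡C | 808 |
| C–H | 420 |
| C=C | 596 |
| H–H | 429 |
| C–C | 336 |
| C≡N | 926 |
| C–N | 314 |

ΔH ≈ −199 kJ

Bonds broken (reactants):
  C≡C: 1 × 808 = 808
  C–C: 1 × 336 = 336
  C–H: 4 × 420 = 1680
  H–H: 1 × 429 = 429
  Σ(broken) = 3253 kJ
Bonds formed (products):
  C–C: 1 × 336 = 336
  C–H: 6 × 420 = 2520
  C=C: 1 × 596 = 596
  Σ(formed) = 3452 kJ
ΔH = Σ(broken) − Σ(formed) = 3253 − 3452 = −199 kJ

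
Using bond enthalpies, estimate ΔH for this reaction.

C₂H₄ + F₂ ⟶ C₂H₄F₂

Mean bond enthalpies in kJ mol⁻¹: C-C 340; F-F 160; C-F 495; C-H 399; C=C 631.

ΔH ≈ −539 kJ

Bonds broken (reactants):
  C-H: 4 × 399 = 1596
  C=C: 1 × 631 = 631
  F-F: 1 × 160 = 160
  Σ(broken) = 2387 kJ
Bonds formed (products):
  C-C: 1 × 340 = 340
  C-F: 2 × 495 = 990
  C-H: 4 × 399 = 1596
  Σ(formed) = 2926 kJ
ΔH = Σ(broken) − Σ(formed) = 2387 − 2926 = −539 kJ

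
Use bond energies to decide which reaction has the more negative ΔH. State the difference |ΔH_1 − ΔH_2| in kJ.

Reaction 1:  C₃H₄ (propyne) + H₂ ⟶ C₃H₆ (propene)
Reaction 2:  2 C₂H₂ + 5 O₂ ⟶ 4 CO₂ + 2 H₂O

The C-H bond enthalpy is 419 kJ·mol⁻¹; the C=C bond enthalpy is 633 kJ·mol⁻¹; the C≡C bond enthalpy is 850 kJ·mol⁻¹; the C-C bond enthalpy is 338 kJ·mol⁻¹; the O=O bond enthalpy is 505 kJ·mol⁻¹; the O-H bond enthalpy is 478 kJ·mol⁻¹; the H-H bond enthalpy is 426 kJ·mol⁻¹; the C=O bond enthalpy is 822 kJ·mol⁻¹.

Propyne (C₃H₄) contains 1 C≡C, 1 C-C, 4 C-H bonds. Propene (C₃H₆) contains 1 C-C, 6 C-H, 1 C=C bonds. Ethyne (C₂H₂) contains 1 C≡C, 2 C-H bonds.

Reaction 2, by 2392 kJ

Reaction 1:
  Bonds broken (reactants):
    C≡C: 1 × 850 = 850
    C-C: 1 × 338 = 338
    C-H: 4 × 419 = 1676
    H-H: 1 × 426 = 426
    Σ(broken) = 3290 kJ
  Bonds formed (products):
    C-C: 1 × 338 = 338
    C-H: 6 × 419 = 2514
    C=C: 1 × 633 = 633
    Σ(formed) = 3485 kJ
  ΔH_1 = 3290 − 3485 = −195 kJ
Reaction 2:
  Bonds broken (reactants):
    C≡C: 2 × 850 = 1700
    C-H: 4 × 419 = 1676
    O=O: 5 × 505 = 2525
    Σ(broken) = 5901 kJ
  Bonds formed (products):
    C=O: 8 × 822 = 6576
    O-H: 4 × 478 = 1912
    Σ(formed) = 8488 kJ
  ΔH_2 = 5901 − 8488 = −2587 kJ
ΔH_1 − ΔH_2 = +2392 kJ, so reaction 2 has the more negative ΔH; |ΔH_1 − ΔH_2| = 2392 kJ.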